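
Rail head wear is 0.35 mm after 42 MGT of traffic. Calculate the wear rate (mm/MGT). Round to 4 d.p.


Wear rate = total wear / cumulative tonnage
Rate = 0.35 / 42
Rate = 0.0083 mm/MGT

0.0083


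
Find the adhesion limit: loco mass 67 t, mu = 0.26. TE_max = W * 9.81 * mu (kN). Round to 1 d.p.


TE_max = W * g * mu
TE_max = 67 * 9.81 * 0.26
TE_max = 657.27 * 0.26
TE_max = 170.9 kN

170.9


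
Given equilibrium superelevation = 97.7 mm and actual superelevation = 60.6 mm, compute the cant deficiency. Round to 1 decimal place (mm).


Cant deficiency = equilibrium cant - actual cant
CD = 97.7 - 60.6
CD = 37.1 mm

37.1


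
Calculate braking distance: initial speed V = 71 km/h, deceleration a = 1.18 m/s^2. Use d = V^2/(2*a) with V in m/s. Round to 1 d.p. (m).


Convert speed: V = 71 / 3.6 = 19.7222 m/s
V^2 = 388.966
d = 388.966 / (2 * 1.18)
d = 388.966 / 2.36
d = 164.8 m

164.8


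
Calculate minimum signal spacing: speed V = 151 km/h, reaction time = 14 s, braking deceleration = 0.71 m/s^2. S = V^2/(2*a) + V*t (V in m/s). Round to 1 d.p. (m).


V = 151 / 3.6 = 41.9444 m/s
Braking distance = 41.9444^2 / (2*0.71) = 1238.9693 m
Sighting distance = 41.9444 * 14 = 587.2222 m
S = 1238.9693 + 587.2222 = 1826.2 m

1826.2


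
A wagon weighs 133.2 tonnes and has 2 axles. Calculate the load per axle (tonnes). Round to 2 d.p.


Load per axle = total weight / number of axles
Load = 133.2 / 2
Load = 66.60 tonnes

66.60


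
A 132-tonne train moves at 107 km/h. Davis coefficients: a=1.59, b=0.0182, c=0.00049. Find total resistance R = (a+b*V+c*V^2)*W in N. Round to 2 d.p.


b*V = 0.0182 * 107 = 1.9474
c*V^2 = 0.00049 * 11449 = 5.61001
R_per_t = 1.59 + 1.9474 + 5.61001 = 9.14741 N/t
R_total = 9.14741 * 132 = 1207.46 N

1207.46


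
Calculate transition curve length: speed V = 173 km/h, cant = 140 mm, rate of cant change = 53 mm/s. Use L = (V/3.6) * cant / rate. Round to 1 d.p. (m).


Convert speed: V = 173 / 3.6 = 48.0556 m/s
L = 48.0556 * 140 / 53
L = 6727.7778 / 53
L = 126.9 m

126.9


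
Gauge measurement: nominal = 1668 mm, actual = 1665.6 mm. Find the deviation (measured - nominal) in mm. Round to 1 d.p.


Deviation = measured - nominal
Deviation = 1665.6 - 1668
Deviation = -2.4 mm

-2.4


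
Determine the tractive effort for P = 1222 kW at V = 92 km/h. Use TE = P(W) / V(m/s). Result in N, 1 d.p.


Convert: P = 1222 kW = 1222000 W
V = 92 / 3.6 = 25.5556 m/s
TE = 1222000 / 25.5556
TE = 47817.4 N

47817.4


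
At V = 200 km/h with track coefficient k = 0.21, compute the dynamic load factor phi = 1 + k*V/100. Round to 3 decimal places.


phi = 1 + k * V / 100
phi = 1 + 0.21 * 200 / 100
phi = 1 + 0.42
phi = 1.420

1.420


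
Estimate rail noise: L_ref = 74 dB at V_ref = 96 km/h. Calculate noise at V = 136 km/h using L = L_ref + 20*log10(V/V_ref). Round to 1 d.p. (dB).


V/V_ref = 136 / 96 = 1.416667
log10(1.416667) = 0.151268
20 * 0.151268 = 3.0254
L = 74 + 3.0254 = 77.0 dB

77.0


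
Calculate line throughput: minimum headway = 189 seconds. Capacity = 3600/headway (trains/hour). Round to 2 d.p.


Capacity = 3600 / headway
Capacity = 3600 / 189
Capacity = 19.05 trains/hour

19.05


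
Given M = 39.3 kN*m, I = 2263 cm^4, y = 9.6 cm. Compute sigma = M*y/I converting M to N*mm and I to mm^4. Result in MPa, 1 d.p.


Convert units:
M = 39.3 kN*m = 39300000 N*mm
y = 9.6 cm = 96 mm
I = 2263 cm^4 = 22630000 mm^4
sigma = 39300000 * 96 / 22630000
sigma = 166.7 MPa

166.7


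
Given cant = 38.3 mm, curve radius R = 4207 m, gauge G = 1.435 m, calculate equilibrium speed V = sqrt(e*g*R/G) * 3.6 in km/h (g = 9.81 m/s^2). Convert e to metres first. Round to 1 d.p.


Convert cant: e = 38.3 mm = 0.0383 m
V_ms = sqrt(0.0383 * 9.81 * 4207 / 1.435)
V_ms = sqrt(1101.509868) = 33.189 m/s
V = 33.189 * 3.6 = 119.5 km/h

119.5


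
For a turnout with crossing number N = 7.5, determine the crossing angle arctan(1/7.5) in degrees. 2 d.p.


1/N = 1/7.5 = 0.133333
angle = arctan(0.133333) = 0.132552 rad
angle = 0.132552 * 180/pi = 7.59 degrees

7.59


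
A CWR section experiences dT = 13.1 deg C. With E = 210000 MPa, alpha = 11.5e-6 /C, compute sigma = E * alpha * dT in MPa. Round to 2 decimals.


sigma = E * alpha * dT
sigma = 210000 * 11.5e-6 * 13.1
sigma = 2.415 * 13.1
sigma = 31.64 MPa

31.64


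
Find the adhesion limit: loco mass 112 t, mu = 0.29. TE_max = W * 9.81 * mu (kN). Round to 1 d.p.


TE_max = W * g * mu
TE_max = 112 * 9.81 * 0.29
TE_max = 1098.72 * 0.29
TE_max = 318.6 kN

318.6


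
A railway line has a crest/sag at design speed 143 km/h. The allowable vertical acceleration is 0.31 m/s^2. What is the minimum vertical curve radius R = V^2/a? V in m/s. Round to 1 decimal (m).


Convert speed: V = 143 / 3.6 = 39.7222 m/s
V^2 = 1577.8549 m^2/s^2
R_v = 1577.8549 / 0.31
R_v = 5089.9 m

5089.9


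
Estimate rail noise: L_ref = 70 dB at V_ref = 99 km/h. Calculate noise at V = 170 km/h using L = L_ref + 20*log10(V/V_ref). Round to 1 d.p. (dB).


V/V_ref = 170 / 99 = 1.717172
log10(1.717172) = 0.234814
20 * 0.234814 = 4.6963
L = 70 + 4.6963 = 74.7 dB

74.7


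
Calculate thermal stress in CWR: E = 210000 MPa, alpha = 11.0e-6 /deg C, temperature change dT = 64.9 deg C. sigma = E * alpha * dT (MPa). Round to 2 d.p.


sigma = E * alpha * dT
sigma = 210000 * 11.0e-6 * 64.9
sigma = 2.31 * 64.9
sigma = 149.92 MPa

149.92


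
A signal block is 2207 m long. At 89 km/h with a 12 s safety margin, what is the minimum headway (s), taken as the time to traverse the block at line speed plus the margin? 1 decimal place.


V = 89 / 3.6 = 24.7222 m/s
Block traversal time = 2207 / 24.7222 = 89.2719 s
Headway = 89.2719 + 12
Headway = 101.3 s

101.3


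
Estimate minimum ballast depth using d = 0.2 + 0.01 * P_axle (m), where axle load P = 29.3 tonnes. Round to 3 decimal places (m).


d = 0.2 + 0.01 * 29.3
d = 0.2 + 0.293
d = 0.493 m

0.493


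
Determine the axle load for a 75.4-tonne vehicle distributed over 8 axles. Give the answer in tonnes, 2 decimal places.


Load per axle = total weight / number of axles
Load = 75.4 / 8
Load = 9.43 tonnes

9.43


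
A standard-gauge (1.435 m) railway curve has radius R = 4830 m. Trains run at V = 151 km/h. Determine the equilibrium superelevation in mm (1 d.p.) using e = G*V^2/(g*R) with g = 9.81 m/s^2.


Convert speed: V = 151 / 3.6 = 41.9444 m/s
Apply formula: e = 1.435 * 41.9444^2 / (9.81 * 4830)
e = 1.435 * 1759.3364 / 47382.3
e = 0.053283 m = 53.3 mm

53.3


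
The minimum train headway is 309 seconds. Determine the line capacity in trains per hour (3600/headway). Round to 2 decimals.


Capacity = 3600 / headway
Capacity = 3600 / 309
Capacity = 11.65 trains/hour

11.65


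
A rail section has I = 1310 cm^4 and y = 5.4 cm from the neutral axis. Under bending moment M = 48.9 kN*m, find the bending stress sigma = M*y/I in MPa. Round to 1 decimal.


Convert units:
M = 48.9 kN*m = 48900000 N*mm
y = 5.4 cm = 54 mm
I = 1310 cm^4 = 13100000 mm^4
sigma = 48900000 * 54 / 13100000
sigma = 201.6 MPa

201.6


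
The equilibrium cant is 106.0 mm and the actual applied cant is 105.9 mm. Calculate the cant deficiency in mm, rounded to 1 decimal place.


Cant deficiency = equilibrium cant - actual cant
CD = 106.0 - 105.9
CD = 0.1 mm

0.1


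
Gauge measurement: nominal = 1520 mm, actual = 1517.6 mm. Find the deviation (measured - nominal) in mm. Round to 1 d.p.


Deviation = measured - nominal
Deviation = 1517.6 - 1520
Deviation = -2.4 mm

-2.4


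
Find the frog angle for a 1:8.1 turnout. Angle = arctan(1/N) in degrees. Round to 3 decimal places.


1/N = 1/8.1 = 0.123457
angle = arctan(0.123457) = 0.122835 rad
angle = 0.122835 * 180/pi = 7.038 degrees

7.038


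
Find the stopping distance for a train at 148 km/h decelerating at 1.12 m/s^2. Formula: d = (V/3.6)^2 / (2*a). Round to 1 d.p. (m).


Convert speed: V = 148 / 3.6 = 41.1111 m/s
V^2 = 1690.1235
d = 1690.1235 / (2 * 1.12)
d = 1690.1235 / 2.24
d = 754.5 m

754.5


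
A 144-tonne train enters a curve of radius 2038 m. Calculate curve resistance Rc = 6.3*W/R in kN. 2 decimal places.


Rc = 6.3 * W / R
Rc = 6.3 * 144 / 2038
Rc = 907.2 / 2038
Rc = 0.45 kN

0.45


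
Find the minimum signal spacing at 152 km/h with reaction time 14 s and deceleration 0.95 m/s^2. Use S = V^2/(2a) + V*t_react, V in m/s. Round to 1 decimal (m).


V = 152 / 3.6 = 42.2222 m/s
Braking distance = 42.2222^2 / (2*0.95) = 938.2716 m
Sighting distance = 42.2222 * 14 = 591.1111 m
S = 938.2716 + 591.1111 = 1529.4 m

1529.4


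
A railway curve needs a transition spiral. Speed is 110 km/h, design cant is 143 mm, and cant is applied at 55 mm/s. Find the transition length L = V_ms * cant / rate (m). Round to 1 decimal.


Convert speed: V = 110 / 3.6 = 30.5556 m/s
L = 30.5556 * 143 / 55
L = 4369.4444 / 55
L = 79.4 m

79.4


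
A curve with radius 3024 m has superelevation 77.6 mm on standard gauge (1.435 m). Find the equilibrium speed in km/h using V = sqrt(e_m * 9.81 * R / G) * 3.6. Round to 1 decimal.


Convert cant: e = 77.6 mm = 0.0776 m
V_ms = sqrt(0.0776 * 9.81 * 3024 / 1.435)
V_ms = sqrt(1604.207766) = 40.0526 m/s
V = 40.0526 * 3.6 = 144.2 km/h

144.2


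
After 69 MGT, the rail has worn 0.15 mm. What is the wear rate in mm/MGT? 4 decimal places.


Wear rate = total wear / cumulative tonnage
Rate = 0.15 / 69
Rate = 0.0022 mm/MGT

0.0022


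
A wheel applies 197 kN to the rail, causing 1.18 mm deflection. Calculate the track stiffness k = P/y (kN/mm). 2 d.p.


Track stiffness k = P / y
k = 197 / 1.18
k = 166.95 kN/mm

166.95


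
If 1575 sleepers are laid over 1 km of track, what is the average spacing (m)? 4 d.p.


Spacing = 1000 m / number of sleepers
Spacing = 1000 / 1575
Spacing = 0.6349 m

0.6349


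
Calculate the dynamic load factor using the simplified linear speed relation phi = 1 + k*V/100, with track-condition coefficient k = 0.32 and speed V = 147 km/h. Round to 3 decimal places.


phi = 1 + k * V / 100
phi = 1 + 0.32 * 147 / 100
phi = 1 + 0.4704
phi = 1.470

1.470


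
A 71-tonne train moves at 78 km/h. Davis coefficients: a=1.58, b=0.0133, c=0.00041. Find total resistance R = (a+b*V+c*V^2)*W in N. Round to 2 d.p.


b*V = 0.0133 * 78 = 1.0374
c*V^2 = 0.00041 * 6084 = 2.49444
R_per_t = 1.58 + 1.0374 + 2.49444 = 5.11184 N/t
R_total = 5.11184 * 71 = 362.94 N

362.94


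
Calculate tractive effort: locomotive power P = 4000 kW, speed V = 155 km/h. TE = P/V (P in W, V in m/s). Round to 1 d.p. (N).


Convert: P = 4000 kW = 4000000 W
V = 155 / 3.6 = 43.0556 m/s
TE = 4000000 / 43.0556
TE = 92903.2 N

92903.2


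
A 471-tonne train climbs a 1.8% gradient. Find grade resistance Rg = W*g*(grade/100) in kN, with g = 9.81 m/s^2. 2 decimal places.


Rg = W * 9.81 * grade / 100
Rg = 471 * 9.81 * 1.8 / 100
Rg = 4620.51 * 0.018
Rg = 83.17 kN

83.17


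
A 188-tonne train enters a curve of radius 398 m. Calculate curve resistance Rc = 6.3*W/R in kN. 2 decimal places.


Rc = 6.3 * W / R
Rc = 6.3 * 188 / 398
Rc = 1184.4 / 398
Rc = 2.98 kN

2.98


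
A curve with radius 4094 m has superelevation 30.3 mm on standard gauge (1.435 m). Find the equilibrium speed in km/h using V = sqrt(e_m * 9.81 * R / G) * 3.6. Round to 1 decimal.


Convert cant: e = 30.3 mm = 0.0303 m
V_ms = sqrt(0.0303 * 9.81 * 4094 / 1.435)
V_ms = sqrt(848.022886) = 29.1208 m/s
V = 29.1208 * 3.6 = 104.8 km/h

104.8


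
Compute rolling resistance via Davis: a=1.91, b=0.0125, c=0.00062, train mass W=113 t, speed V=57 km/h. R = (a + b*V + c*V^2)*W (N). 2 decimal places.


b*V = 0.0125 * 57 = 0.7125
c*V^2 = 0.00062 * 3249 = 2.01438
R_per_t = 1.91 + 0.7125 + 2.01438 = 4.63688 N/t
R_total = 4.63688 * 113 = 523.97 N

523.97


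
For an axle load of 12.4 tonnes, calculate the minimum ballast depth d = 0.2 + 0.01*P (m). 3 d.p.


d = 0.2 + 0.01 * 12.4
d = 0.2 + 0.124
d = 0.324 m

0.324


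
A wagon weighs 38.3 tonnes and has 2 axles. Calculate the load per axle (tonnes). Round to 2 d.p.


Load per axle = total weight / number of axles
Load = 38.3 / 2
Load = 19.15 tonnes

19.15


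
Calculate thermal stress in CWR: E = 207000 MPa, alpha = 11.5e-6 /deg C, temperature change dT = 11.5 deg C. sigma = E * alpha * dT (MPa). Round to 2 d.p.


sigma = E * alpha * dT
sigma = 207000 * 11.5e-6 * 11.5
sigma = 2.3805 * 11.5
sigma = 27.38 MPa

27.38


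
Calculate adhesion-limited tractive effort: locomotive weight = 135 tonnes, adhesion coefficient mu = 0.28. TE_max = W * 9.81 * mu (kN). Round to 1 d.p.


TE_max = W * g * mu
TE_max = 135 * 9.81 * 0.28
TE_max = 1324.35 * 0.28
TE_max = 370.8 kN

370.8


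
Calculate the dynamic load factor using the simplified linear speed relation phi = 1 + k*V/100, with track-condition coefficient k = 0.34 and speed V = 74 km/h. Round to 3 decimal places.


phi = 1 + k * V / 100
phi = 1 + 0.34 * 74 / 100
phi = 1 + 0.2516
phi = 1.252

1.252


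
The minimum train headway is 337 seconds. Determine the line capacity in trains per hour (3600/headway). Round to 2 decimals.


Capacity = 3600 / headway
Capacity = 3600 / 337
Capacity = 10.68 trains/hour

10.68


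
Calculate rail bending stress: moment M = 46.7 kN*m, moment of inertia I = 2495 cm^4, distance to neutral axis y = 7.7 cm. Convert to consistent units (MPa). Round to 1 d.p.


Convert units:
M = 46.7 kN*m = 46700000 N*mm
y = 7.7 cm = 77 mm
I = 2495 cm^4 = 24950000 mm^4
sigma = 46700000 * 77 / 24950000
sigma = 144.1 MPa

144.1


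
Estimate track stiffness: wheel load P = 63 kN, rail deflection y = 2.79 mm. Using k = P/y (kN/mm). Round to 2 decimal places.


Track stiffness k = P / y
k = 63 / 2.79
k = 22.58 kN/mm

22.58


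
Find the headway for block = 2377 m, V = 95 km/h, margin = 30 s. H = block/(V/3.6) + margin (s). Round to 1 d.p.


V = 95 / 3.6 = 26.3889 m/s
Block traversal time = 2377 / 26.3889 = 90.0758 s
Headway = 90.0758 + 30
Headway = 120.1 s

120.1


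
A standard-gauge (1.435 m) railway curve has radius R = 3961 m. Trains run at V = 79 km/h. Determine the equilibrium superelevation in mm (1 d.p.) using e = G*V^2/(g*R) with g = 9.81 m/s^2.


Convert speed: V = 79 / 3.6 = 21.9444 m/s
Apply formula: e = 1.435 * 21.9444^2 / (9.81 * 3961)
e = 1.435 * 481.5586 / 38857.41
e = 0.017784 m = 17.8 mm

17.8


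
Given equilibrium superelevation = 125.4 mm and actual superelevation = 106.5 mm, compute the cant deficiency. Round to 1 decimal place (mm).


Cant deficiency = equilibrium cant - actual cant
CD = 125.4 - 106.5
CD = 18.9 mm

18.9


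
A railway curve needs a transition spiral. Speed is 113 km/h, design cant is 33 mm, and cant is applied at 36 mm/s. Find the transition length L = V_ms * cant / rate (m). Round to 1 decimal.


Convert speed: V = 113 / 3.6 = 31.3889 m/s
L = 31.3889 * 33 / 36
L = 1035.8333 / 36
L = 28.8 m

28.8


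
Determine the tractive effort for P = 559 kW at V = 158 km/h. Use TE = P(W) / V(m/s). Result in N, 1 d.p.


Convert: P = 559 kW = 559000 W
V = 158 / 3.6 = 43.8889 m/s
TE = 559000 / 43.8889
TE = 12736.7 N

12736.7


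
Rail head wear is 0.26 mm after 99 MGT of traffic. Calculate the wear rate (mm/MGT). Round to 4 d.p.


Wear rate = total wear / cumulative tonnage
Rate = 0.26 / 99
Rate = 0.0026 mm/MGT

0.0026


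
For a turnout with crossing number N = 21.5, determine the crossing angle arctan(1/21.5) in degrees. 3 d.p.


1/N = 1/21.5 = 0.046512
angle = arctan(0.046512) = 0.046478 rad
angle = 0.046478 * 180/pi = 2.663 degrees

2.663


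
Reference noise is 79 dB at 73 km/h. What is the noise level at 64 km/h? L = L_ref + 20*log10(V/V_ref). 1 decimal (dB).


V/V_ref = 64 / 73 = 0.876712
log10(0.876712) = -0.057143
20 * -0.057143 = -1.1429
L = 79 + -1.1429 = 77.9 dB

77.9


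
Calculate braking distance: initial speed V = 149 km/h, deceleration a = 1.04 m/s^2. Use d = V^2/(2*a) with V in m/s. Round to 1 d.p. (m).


Convert speed: V = 149 / 3.6 = 41.3889 m/s
V^2 = 1713.0401
d = 1713.0401 / (2 * 1.04)
d = 1713.0401 / 2.08
d = 823.6 m

823.6


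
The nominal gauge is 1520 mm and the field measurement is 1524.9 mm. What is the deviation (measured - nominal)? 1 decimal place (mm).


Deviation = measured - nominal
Deviation = 1524.9 - 1520
Deviation = 4.9 mm

4.9


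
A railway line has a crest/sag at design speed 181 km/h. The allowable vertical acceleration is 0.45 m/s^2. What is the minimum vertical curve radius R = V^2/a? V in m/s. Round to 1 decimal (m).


Convert speed: V = 181 / 3.6 = 50.2778 m/s
V^2 = 2527.8549 m^2/s^2
R_v = 2527.8549 / 0.45
R_v = 5617.5 m

5617.5


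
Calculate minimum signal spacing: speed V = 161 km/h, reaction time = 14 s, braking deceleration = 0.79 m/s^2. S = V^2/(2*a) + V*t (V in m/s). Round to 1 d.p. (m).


V = 161 / 3.6 = 44.7222 m/s
Braking distance = 44.7222^2 / (2*0.79) = 1265.8716 m
Sighting distance = 44.7222 * 14 = 626.1111 m
S = 1265.8716 + 626.1111 = 1892.0 m

1892.0


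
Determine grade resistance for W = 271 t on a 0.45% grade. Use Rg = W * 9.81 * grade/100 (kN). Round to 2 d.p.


Rg = W * 9.81 * grade / 100
Rg = 271 * 9.81 * 0.45 / 100
Rg = 2658.51 * 0.0045
Rg = 11.96 kN

11.96


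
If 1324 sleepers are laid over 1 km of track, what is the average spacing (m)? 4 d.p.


Spacing = 1000 m / number of sleepers
Spacing = 1000 / 1324
Spacing = 0.7553 m

0.7553


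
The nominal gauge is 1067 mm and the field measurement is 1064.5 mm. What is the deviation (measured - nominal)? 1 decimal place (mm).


Deviation = measured - nominal
Deviation = 1064.5 - 1067
Deviation = -2.5 mm

-2.5


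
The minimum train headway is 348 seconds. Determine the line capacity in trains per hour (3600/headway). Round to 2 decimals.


Capacity = 3600 / headway
Capacity = 3600 / 348
Capacity = 10.34 trains/hour

10.34


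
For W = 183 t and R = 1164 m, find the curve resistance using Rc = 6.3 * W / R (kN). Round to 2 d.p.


Rc = 6.3 * W / R
Rc = 6.3 * 183 / 1164
Rc = 1152.9 / 1164
Rc = 0.99 kN

0.99


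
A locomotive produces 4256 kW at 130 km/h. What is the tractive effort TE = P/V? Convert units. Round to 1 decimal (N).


Convert: P = 4256 kW = 4256000 W
V = 130 / 3.6 = 36.1111 m/s
TE = 4256000 / 36.1111
TE = 117858.5 N

117858.5


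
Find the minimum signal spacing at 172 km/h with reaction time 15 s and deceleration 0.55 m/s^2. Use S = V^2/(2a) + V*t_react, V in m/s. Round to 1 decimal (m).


V = 172 / 3.6 = 47.7778 m/s
Braking distance = 47.7778^2 / (2*0.55) = 2075.1964 m
Sighting distance = 47.7778 * 15 = 716.6667 m
S = 2075.1964 + 716.6667 = 2791.9 m

2791.9


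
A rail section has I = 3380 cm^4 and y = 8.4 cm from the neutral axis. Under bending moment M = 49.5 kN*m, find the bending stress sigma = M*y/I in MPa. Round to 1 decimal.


Convert units:
M = 49.5 kN*m = 49500000 N*mm
y = 8.4 cm = 84 mm
I = 3380 cm^4 = 33800000 mm^4
sigma = 49500000 * 84 / 33800000
sigma = 123.0 MPa

123.0


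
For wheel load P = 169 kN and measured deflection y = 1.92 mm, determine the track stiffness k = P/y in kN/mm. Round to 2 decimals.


Track stiffness k = P / y
k = 169 / 1.92
k = 88.02 kN/mm

88.02


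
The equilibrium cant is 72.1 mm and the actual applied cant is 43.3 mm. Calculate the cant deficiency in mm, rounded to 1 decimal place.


Cant deficiency = equilibrium cant - actual cant
CD = 72.1 - 43.3
CD = 28.8 mm

28.8


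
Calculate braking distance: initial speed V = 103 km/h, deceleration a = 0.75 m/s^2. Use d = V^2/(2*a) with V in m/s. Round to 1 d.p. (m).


Convert speed: V = 103 / 3.6 = 28.6111 m/s
V^2 = 818.5957
d = 818.5957 / (2 * 0.75)
d = 818.5957 / 1.5
d = 545.7 m

545.7


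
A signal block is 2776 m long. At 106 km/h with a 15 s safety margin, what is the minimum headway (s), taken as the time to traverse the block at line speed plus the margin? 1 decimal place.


V = 106 / 3.6 = 29.4444 m/s
Block traversal time = 2776 / 29.4444 = 94.2792 s
Headway = 94.2792 + 15
Headway = 109.3 s

109.3


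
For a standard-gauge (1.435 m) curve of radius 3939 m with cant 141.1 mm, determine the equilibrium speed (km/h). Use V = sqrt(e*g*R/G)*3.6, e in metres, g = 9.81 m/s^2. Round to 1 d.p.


Convert cant: e = 141.1 mm = 0.1411 m
V_ms = sqrt(0.1411 * 9.81 * 3939 / 1.435)
V_ms = sqrt(3799.531951) = 61.6403 m/s
V = 61.6403 * 3.6 = 221.9 km/h

221.9


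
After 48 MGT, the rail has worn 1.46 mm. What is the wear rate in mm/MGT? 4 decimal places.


Wear rate = total wear / cumulative tonnage
Rate = 1.46 / 48
Rate = 0.0304 mm/MGT

0.0304


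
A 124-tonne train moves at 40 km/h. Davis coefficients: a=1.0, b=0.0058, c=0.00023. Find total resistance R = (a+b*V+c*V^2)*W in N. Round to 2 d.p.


b*V = 0.0058 * 40 = 0.232
c*V^2 = 0.00023 * 1600 = 0.368
R_per_t = 1.0 + 0.232 + 0.368 = 1.6 N/t
R_total = 1.6 * 124 = 198.40 N

198.40


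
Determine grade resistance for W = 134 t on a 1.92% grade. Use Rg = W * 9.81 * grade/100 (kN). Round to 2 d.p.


Rg = W * 9.81 * grade / 100
Rg = 134 * 9.81 * 1.92 / 100
Rg = 1314.54 * 0.0192
Rg = 25.24 kN

25.24


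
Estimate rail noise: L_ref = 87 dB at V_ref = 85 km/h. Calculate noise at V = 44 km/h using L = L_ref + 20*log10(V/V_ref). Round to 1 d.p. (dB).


V/V_ref = 44 / 85 = 0.517647
log10(0.517647) = -0.285966
20 * -0.285966 = -5.7193
L = 87 + -5.7193 = 81.3 dB

81.3


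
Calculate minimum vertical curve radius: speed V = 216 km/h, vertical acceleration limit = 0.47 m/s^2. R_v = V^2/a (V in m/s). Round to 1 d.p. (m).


Convert speed: V = 216 / 3.6 = 60.0 m/s
V^2 = 3600.0 m^2/s^2
R_v = 3600.0 / 0.47
R_v = 7659.6 m

7659.6


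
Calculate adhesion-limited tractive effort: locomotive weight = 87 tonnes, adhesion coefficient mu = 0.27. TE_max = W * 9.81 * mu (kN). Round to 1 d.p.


TE_max = W * g * mu
TE_max = 87 * 9.81 * 0.27
TE_max = 853.47 * 0.27
TE_max = 230.4 kN

230.4


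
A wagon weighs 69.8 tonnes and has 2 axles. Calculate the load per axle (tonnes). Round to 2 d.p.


Load per axle = total weight / number of axles
Load = 69.8 / 2
Load = 34.90 tonnes

34.90


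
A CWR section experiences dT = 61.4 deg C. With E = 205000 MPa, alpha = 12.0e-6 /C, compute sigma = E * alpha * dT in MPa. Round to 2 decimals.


sigma = E * alpha * dT
sigma = 205000 * 12.0e-6 * 61.4
sigma = 2.46 * 61.4
sigma = 151.04 MPa

151.04


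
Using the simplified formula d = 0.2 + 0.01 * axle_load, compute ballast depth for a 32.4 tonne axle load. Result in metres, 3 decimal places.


d = 0.2 + 0.01 * 32.4
d = 0.2 + 0.324
d = 0.524 m

0.524


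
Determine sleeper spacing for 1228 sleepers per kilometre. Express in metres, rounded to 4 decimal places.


Spacing = 1000 m / number of sleepers
Spacing = 1000 / 1228
Spacing = 0.8143 m

0.8143


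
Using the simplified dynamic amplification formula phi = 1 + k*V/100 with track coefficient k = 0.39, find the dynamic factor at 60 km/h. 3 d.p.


phi = 1 + k * V / 100
phi = 1 + 0.39 * 60 / 100
phi = 1 + 0.234
phi = 1.234

1.234


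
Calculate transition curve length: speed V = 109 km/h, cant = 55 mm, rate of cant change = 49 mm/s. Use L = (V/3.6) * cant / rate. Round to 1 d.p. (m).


Convert speed: V = 109 / 3.6 = 30.2778 m/s
L = 30.2778 * 55 / 49
L = 1665.2778 / 49
L = 34.0 m

34.0


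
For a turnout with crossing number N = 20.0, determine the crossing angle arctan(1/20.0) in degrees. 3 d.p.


1/N = 1/20.0 = 0.05
angle = arctan(0.05) = 0.049958 rad
angle = 0.049958 * 180/pi = 2.862 degrees

2.862


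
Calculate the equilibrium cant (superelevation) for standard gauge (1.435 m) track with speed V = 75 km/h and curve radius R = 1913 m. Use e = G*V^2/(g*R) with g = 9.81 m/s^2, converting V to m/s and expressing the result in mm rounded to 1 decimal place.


Convert speed: V = 75 / 3.6 = 20.8333 m/s
Apply formula: e = 1.435 * 20.8333^2 / (9.81 * 1913)
e = 1.435 * 434.0278 / 18766.53
e = 0.033188 m = 33.2 mm

33.2


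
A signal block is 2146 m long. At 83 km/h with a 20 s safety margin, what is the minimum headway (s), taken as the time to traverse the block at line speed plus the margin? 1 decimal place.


V = 83 / 3.6 = 23.0556 m/s
Block traversal time = 2146 / 23.0556 = 93.0795 s
Headway = 93.0795 + 20
Headway = 113.1 s

113.1


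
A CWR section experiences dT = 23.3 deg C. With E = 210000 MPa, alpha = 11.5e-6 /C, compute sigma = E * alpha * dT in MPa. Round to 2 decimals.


sigma = E * alpha * dT
sigma = 210000 * 11.5e-6 * 23.3
sigma = 2.415 * 23.3
sigma = 56.27 MPa

56.27


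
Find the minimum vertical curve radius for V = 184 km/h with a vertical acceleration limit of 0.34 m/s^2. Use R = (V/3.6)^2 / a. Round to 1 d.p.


Convert speed: V = 184 / 3.6 = 51.1111 m/s
V^2 = 2612.3457 m^2/s^2
R_v = 2612.3457 / 0.34
R_v = 7683.4 m

7683.4


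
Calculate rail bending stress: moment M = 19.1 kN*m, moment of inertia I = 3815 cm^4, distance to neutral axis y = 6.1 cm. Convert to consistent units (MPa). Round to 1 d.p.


Convert units:
M = 19.1 kN*m = 19100000 N*mm
y = 6.1 cm = 61 mm
I = 3815 cm^4 = 38150000 mm^4
sigma = 19100000 * 61 / 38150000
sigma = 30.5 MPa

30.5


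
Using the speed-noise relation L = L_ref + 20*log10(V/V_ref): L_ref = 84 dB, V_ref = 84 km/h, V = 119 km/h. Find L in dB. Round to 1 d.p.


V/V_ref = 119 / 84 = 1.416667
log10(1.416667) = 0.151268
20 * 0.151268 = 3.0254
L = 84 + 3.0254 = 87.0 dB

87.0


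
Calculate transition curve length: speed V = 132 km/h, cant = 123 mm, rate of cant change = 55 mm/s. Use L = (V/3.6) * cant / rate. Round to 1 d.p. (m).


Convert speed: V = 132 / 3.6 = 36.6667 m/s
L = 36.6667 * 123 / 55
L = 4510.0 / 55
L = 82.0 m

82.0


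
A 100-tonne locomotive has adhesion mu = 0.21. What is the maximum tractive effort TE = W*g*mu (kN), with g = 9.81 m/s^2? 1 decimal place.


TE_max = W * g * mu
TE_max = 100 * 9.81 * 0.21
TE_max = 981.0 * 0.21
TE_max = 206.0 kN

206.0


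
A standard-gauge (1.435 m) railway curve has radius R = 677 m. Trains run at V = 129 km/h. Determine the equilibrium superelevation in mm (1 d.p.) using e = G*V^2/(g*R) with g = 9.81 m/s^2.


Convert speed: V = 129 / 3.6 = 35.8333 m/s
Apply formula: e = 1.435 * 35.8333^2 / (9.81 * 677)
e = 1.435 * 1284.0278 / 6641.37
e = 0.27744 m = 277.4 mm

277.4


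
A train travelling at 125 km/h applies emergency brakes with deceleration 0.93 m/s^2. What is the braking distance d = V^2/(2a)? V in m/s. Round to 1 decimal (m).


Convert speed: V = 125 / 3.6 = 34.7222 m/s
V^2 = 1205.6327
d = 1205.6327 / (2 * 0.93)
d = 1205.6327 / 1.86
d = 648.2 m

648.2


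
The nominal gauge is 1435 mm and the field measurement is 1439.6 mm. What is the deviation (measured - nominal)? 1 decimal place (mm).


Deviation = measured - nominal
Deviation = 1439.6 - 1435
Deviation = 4.6 mm

4.6


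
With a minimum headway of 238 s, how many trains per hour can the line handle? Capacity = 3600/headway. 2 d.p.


Capacity = 3600 / headway
Capacity = 3600 / 238
Capacity = 15.13 trains/hour

15.13


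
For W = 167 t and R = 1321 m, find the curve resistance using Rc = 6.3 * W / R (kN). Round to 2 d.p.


Rc = 6.3 * W / R
Rc = 6.3 * 167 / 1321
Rc = 1052.1 / 1321
Rc = 0.80 kN

0.80


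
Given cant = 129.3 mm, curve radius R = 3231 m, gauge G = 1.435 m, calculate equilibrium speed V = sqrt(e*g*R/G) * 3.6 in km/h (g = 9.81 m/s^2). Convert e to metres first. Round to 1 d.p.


Convert cant: e = 129.3 mm = 0.1293 m
V_ms = sqrt(0.1293 * 9.81 * 3231 / 1.435)
V_ms = sqrt(2855.963082) = 53.4412 m/s
V = 53.4412 * 3.6 = 192.4 km/h

192.4


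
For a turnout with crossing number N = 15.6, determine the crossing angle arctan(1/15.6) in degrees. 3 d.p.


1/N = 1/15.6 = 0.064103
angle = arctan(0.064103) = 0.064015 rad
angle = 0.064015 * 180/pi = 3.668 degrees

3.668


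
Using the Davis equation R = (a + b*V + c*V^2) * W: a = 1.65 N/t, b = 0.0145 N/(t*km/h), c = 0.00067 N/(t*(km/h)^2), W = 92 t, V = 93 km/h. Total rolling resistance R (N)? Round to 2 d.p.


b*V = 0.0145 * 93 = 1.3485
c*V^2 = 0.00067 * 8649 = 5.79483
R_per_t = 1.65 + 1.3485 + 5.79483 = 8.79333 N/t
R_total = 8.79333 * 92 = 808.99 N

808.99


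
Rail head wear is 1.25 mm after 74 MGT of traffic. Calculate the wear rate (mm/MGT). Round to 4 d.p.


Wear rate = total wear / cumulative tonnage
Rate = 1.25 / 74
Rate = 0.0169 mm/MGT

0.0169


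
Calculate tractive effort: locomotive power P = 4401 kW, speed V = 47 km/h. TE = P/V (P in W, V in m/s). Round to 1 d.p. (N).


Convert: P = 4401 kW = 4401000 W
V = 47 / 3.6 = 13.0556 m/s
TE = 4401000 / 13.0556
TE = 337097.9 N

337097.9


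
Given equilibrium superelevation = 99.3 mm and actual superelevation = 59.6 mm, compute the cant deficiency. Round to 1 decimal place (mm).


Cant deficiency = equilibrium cant - actual cant
CD = 99.3 - 59.6
CD = 39.7 mm

39.7


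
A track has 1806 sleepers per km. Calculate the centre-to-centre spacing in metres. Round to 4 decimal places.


Spacing = 1000 m / number of sleepers
Spacing = 1000 / 1806
Spacing = 0.5537 m

0.5537


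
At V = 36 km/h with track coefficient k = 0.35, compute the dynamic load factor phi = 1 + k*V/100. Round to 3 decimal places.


phi = 1 + k * V / 100
phi = 1 + 0.35 * 36 / 100
phi = 1 + 0.126
phi = 1.126

1.126


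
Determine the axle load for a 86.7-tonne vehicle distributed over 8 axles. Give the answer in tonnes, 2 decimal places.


Load per axle = total weight / number of axles
Load = 86.7 / 8
Load = 10.84 tonnes

10.84


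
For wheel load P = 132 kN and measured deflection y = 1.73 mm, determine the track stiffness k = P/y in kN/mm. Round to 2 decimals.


Track stiffness k = P / y
k = 132 / 1.73
k = 76.30 kN/mm

76.30


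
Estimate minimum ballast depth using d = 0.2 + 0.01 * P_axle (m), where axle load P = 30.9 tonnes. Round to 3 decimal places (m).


d = 0.2 + 0.01 * 30.9
d = 0.2 + 0.309
d = 0.509 m

0.509


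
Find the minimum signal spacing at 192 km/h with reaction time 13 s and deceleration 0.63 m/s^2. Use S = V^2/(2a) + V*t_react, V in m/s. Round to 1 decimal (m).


V = 192 / 3.6 = 53.3333 m/s
Braking distance = 53.3333^2 / (2*0.63) = 2257.4956 m
Sighting distance = 53.3333 * 13 = 693.3333 m
S = 2257.4956 + 693.3333 = 2950.8 m

2950.8


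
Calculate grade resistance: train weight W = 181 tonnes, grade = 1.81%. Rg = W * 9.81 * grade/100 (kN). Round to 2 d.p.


Rg = W * 9.81 * grade / 100
Rg = 181 * 9.81 * 1.81 / 100
Rg = 1775.61 * 0.0181
Rg = 32.14 kN

32.14


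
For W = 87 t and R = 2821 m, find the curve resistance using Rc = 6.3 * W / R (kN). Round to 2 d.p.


Rc = 6.3 * W / R
Rc = 6.3 * 87 / 2821
Rc = 548.1 / 2821
Rc = 0.19 kN

0.19


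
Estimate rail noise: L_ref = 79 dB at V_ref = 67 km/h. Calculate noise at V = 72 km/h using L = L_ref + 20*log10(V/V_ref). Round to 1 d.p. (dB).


V/V_ref = 72 / 67 = 1.074627
log10(1.074627) = 0.031258
20 * 0.031258 = 0.6252
L = 79 + 0.6252 = 79.6 dB

79.6


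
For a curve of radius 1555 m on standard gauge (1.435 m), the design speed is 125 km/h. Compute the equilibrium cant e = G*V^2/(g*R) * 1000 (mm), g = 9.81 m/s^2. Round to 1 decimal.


Convert speed: V = 125 / 3.6 = 34.7222 m/s
Apply formula: e = 1.435 * 34.7222^2 / (9.81 * 1555)
e = 1.435 * 1205.6327 / 15254.55
e = 0.113414 m = 113.4 mm

113.4


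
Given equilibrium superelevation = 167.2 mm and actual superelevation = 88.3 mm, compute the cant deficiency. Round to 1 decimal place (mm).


Cant deficiency = equilibrium cant - actual cant
CD = 167.2 - 88.3
CD = 78.9 mm

78.9


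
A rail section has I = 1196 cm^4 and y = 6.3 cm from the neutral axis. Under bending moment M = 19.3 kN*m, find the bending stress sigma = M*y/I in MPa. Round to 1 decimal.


Convert units:
M = 19.3 kN*m = 19300000 N*mm
y = 6.3 cm = 63 mm
I = 1196 cm^4 = 11960000 mm^4
sigma = 19300000 * 63 / 11960000
sigma = 101.7 MPa

101.7


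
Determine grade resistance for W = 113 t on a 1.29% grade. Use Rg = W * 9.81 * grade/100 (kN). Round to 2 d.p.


Rg = W * 9.81 * grade / 100
Rg = 113 * 9.81 * 1.29 / 100
Rg = 1108.53 * 0.0129
Rg = 14.30 kN

14.30


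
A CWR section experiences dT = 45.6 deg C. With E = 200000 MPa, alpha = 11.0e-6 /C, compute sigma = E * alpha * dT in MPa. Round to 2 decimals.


sigma = E * alpha * dT
sigma = 200000 * 11.0e-6 * 45.6
sigma = 2.2 * 45.6
sigma = 100.32 MPa

100.32


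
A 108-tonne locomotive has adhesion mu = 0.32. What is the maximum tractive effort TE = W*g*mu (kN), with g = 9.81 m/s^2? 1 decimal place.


TE_max = W * g * mu
TE_max = 108 * 9.81 * 0.32
TE_max = 1059.48 * 0.32
TE_max = 339.0 kN

339.0


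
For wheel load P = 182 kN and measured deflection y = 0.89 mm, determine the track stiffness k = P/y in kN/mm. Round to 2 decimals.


Track stiffness k = P / y
k = 182 / 0.89
k = 204.49 kN/mm

204.49


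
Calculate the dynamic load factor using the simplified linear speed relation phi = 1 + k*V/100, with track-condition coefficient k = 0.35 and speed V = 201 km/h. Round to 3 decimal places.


phi = 1 + k * V / 100
phi = 1 + 0.35 * 201 / 100
phi = 1 + 0.7035
phi = 1.704

1.704


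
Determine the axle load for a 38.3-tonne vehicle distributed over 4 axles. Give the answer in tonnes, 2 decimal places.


Load per axle = total weight / number of axles
Load = 38.3 / 4
Load = 9.58 tonnes

9.58


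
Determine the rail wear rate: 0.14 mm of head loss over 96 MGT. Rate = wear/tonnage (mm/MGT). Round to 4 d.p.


Wear rate = total wear / cumulative tonnage
Rate = 0.14 / 96
Rate = 0.0015 mm/MGT

0.0015


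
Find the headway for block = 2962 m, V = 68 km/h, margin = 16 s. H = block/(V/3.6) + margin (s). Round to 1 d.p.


V = 68 / 3.6 = 18.8889 m/s
Block traversal time = 2962 / 18.8889 = 156.8118 s
Headway = 156.8118 + 16
Headway = 172.8 s

172.8


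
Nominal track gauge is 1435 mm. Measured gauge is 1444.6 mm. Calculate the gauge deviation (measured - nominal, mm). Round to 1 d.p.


Deviation = measured - nominal
Deviation = 1444.6 - 1435
Deviation = 9.6 mm

9.6


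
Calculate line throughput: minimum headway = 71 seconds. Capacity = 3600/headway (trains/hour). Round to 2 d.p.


Capacity = 3600 / headway
Capacity = 3600 / 71
Capacity = 50.70 trains/hour

50.70


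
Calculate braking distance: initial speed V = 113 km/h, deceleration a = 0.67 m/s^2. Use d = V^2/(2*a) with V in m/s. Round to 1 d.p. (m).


Convert speed: V = 113 / 3.6 = 31.3889 m/s
V^2 = 985.2623
d = 985.2623 / (2 * 0.67)
d = 985.2623 / 1.34
d = 735.3 m

735.3


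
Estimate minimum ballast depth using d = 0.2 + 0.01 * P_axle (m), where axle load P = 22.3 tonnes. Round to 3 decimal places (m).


d = 0.2 + 0.01 * 22.3
d = 0.2 + 0.223
d = 0.423 m

0.423


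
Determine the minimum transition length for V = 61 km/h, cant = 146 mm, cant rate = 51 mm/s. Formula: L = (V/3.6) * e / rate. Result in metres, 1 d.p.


Convert speed: V = 61 / 3.6 = 16.9444 m/s
L = 16.9444 * 146 / 51
L = 2473.8889 / 51
L = 48.5 m

48.5


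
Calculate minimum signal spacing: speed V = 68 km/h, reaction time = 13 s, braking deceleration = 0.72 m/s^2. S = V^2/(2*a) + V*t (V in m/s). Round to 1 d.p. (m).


V = 68 / 3.6 = 18.8889 m/s
Braking distance = 18.8889^2 / (2*0.72) = 247.7709 m
Sighting distance = 18.8889 * 13 = 245.5556 m
S = 247.7709 + 245.5556 = 493.3 m

493.3


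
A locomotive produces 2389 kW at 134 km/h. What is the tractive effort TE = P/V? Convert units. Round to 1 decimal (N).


Convert: P = 2389 kW = 2389000 W
V = 134 / 3.6 = 37.2222 m/s
TE = 2389000 / 37.2222
TE = 64182.1 N

64182.1


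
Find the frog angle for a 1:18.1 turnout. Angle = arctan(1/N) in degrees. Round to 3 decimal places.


1/N = 1/18.1 = 0.055249
angle = arctan(0.055249) = 0.055193 rad
angle = 0.055193 * 180/pi = 3.162 degrees

3.162


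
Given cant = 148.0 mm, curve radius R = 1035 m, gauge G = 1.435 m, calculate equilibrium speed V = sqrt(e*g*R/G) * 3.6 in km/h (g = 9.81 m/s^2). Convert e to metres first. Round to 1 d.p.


Convert cant: e = 148.0 mm = 0.1480 m
V_ms = sqrt(0.1480 * 9.81 * 1035 / 1.435)
V_ms = sqrt(1047.174774) = 32.3601 m/s
V = 32.3601 * 3.6 = 116.5 km/h

116.5


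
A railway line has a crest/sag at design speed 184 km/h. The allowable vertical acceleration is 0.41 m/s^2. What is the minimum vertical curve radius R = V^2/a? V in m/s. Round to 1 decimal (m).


Convert speed: V = 184 / 3.6 = 51.1111 m/s
V^2 = 2612.3457 m^2/s^2
R_v = 2612.3457 / 0.41
R_v = 6371.6 m

6371.6


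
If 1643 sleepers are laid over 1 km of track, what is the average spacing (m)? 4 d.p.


Spacing = 1000 m / number of sleepers
Spacing = 1000 / 1643
Spacing = 0.6086 m

0.6086


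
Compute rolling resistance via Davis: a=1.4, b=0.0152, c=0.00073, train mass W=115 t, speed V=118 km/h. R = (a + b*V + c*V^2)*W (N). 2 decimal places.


b*V = 0.0152 * 118 = 1.7936
c*V^2 = 0.00073 * 13924 = 10.16452
R_per_t = 1.4 + 1.7936 + 10.16452 = 13.35812 N/t
R_total = 13.35812 * 115 = 1536.18 N

1536.18


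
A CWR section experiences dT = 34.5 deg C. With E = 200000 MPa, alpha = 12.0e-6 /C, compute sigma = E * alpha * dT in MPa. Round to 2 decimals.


sigma = E * alpha * dT
sigma = 200000 * 12.0e-6 * 34.5
sigma = 2.4 * 34.5
sigma = 82.80 MPa

82.80


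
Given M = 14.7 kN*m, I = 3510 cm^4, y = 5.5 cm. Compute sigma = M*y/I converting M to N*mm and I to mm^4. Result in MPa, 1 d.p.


Convert units:
M = 14.7 kN*m = 14700000 N*mm
y = 5.5 cm = 55 mm
I = 3510 cm^4 = 35100000 mm^4
sigma = 14700000 * 55 / 35100000
sigma = 23.0 MPa

23.0


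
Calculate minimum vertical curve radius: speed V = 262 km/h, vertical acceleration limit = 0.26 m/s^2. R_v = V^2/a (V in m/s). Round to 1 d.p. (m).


Convert speed: V = 262 / 3.6 = 72.7778 m/s
V^2 = 5296.6049 m^2/s^2
R_v = 5296.6049 / 0.26
R_v = 20371.6 m

20371.6


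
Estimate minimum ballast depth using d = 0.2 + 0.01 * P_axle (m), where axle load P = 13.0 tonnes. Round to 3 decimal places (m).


d = 0.2 + 0.01 * 13.0
d = 0.2 + 0.13
d = 0.330 m

0.330


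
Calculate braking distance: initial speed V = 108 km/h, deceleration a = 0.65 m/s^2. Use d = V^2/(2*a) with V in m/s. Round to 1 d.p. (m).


Convert speed: V = 108 / 3.6 = 30.0 m/s
V^2 = 900.0
d = 900.0 / (2 * 0.65)
d = 900.0 / 1.3
d = 692.3 m

692.3


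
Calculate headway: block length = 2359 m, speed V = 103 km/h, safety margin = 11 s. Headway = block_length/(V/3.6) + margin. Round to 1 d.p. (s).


V = 103 / 3.6 = 28.6111 m/s
Block traversal time = 2359 / 28.6111 = 82.4505 s
Headway = 82.4505 + 11
Headway = 93.5 s

93.5


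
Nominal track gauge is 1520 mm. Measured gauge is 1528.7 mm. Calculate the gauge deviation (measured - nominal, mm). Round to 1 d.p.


Deviation = measured - nominal
Deviation = 1528.7 - 1520
Deviation = 8.7 mm

8.7


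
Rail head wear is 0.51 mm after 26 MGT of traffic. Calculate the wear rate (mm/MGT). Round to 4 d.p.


Wear rate = total wear / cumulative tonnage
Rate = 0.51 / 26
Rate = 0.0196 mm/MGT

0.0196


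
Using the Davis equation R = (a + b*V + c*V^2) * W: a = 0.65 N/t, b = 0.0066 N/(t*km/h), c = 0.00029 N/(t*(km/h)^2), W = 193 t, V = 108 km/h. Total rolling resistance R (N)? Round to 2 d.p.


b*V = 0.0066 * 108 = 0.7128
c*V^2 = 0.00029 * 11664 = 3.38256
R_per_t = 0.65 + 0.7128 + 3.38256 = 4.74536 N/t
R_total = 4.74536 * 193 = 915.85 N

915.85


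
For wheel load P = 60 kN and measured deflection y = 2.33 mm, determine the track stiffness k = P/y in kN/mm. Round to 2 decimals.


Track stiffness k = P / y
k = 60 / 2.33
k = 25.75 kN/mm

25.75


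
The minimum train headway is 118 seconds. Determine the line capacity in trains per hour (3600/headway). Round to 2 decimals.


Capacity = 3600 / headway
Capacity = 3600 / 118
Capacity = 30.51 trains/hour

30.51


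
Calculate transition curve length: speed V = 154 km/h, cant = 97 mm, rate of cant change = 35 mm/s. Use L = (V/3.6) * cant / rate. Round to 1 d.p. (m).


Convert speed: V = 154 / 3.6 = 42.7778 m/s
L = 42.7778 * 97 / 35
L = 4149.4444 / 35
L = 118.6 m

118.6
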